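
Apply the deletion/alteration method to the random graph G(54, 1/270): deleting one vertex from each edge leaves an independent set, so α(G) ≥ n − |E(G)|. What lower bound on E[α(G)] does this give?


E[|E(G)|] = C(54, 2)·p = 1431 · (1/270) = 53/10.
E[α(G)] ≥ n − E[|E(G)|] = 54 − 53/10 = 487/10.
Numerically: ≈ 48.70000.
(This is only a lower bound; the true E[α(G)] may be larger.)

E[α(G)] ≥ 487/10 ≈ 48.70000.


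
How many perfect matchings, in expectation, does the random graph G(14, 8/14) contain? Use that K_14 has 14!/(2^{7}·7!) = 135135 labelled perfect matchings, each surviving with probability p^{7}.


K_14 has 14!/(2^{7}·7!) = 135135 labelled perfect matchings.
For each such perfect matching H, let X_H = 1 if all 7 edges of H are present in G. Then P[X_H = 1] = p^{7} = (4/7)^{7} = 16384/823543.
By linearity of expectation: E[X] = Σ_H E[X_H] = 135135 · p^{7} = 135135 · 16384/823543 = 316293120/117649.
Numerically: E[X] ≈ 2688.

E[X] = 135135 · (4/7)^{7} = 316293120/117649 ≈ 2688.


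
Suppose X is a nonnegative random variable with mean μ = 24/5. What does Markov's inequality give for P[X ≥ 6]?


μ = E[X] = 24/5, a = 6.
Markov: P[X ≥ 6] ≤ μ/a = (24/5)/6 = 4/5.
Numerically: ≈ 0.800000.
(Since a = 6 > μ = 4.800000, the bound 4/5 is < 1 and informative.)

P[X ≥ 6] ≤ 4/5 ≈ 0.800000.


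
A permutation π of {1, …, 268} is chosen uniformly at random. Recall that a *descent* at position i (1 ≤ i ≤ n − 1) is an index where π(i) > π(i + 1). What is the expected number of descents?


Write X = Σ X_I over i = 1, …, 267, with X_I the indicator of one descent.
There are 267 indicators.
For each fixed i, the pair (π(i), π(i+1)) is a uniformly random ordered pair of distinct values from {1, …, 268}; by symmetry P[π(i) > π(i+1)] = 1/2.
By linearity: E[X] = 267 · (1/2) = (268 − 1) · (1/2) = 267/2 ≈ 133.5000.

E[X] = 267/2 = 133.5000.


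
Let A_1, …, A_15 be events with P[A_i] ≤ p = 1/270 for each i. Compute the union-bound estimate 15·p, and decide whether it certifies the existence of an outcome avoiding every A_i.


Union bound: P[∪_{i=1}^{15} A_i] ≤ Σ_i P[A_i] ≤ 15·p = 15·(1/270) = 1/18.
Numerically: 1/18 ≈ 0.05556.
Is 1/18 < 1? YES.
Since P[∪ A_i] ≤ 1/18 < 1, the complement has P[∩ A_i^c] ≥ 1 − 1/18 = 17/18 > 0, so some outcome avoids every A_i.

15·p = 1/18 ≈ 0.05556; existence CERTIFIED by the union bound.


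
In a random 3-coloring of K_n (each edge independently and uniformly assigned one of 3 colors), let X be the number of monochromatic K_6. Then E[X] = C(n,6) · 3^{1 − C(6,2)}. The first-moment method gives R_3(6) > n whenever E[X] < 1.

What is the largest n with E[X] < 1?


We need C(n, 6) · 3^{1 − 15} < 1, i.e. C(n, 6) < 3^{15 − 1} = 4782969.
Check values of n near the boundary:
  n = 35: C(35, 6) = 1623160; 1623160 < 4782969? YES
  n = 36: C(36, 6) = 1947792; 1947792 < 4782969? YES
  n = 37: C(37, 6) = 2324784; 2324784 < 4782969? YES
  n = 38: C(38, 6) = 2760681; 2760681 < 4782969? YES
  n = 39: C(39, 6) = 3262623; 3262623 < 4782969? YES
  n = 40: C(40, 6) = 3838380; 3838380 < 4782969? YES
  n = 41: C(41, 6) = 4496388; 4496388 < 4782969? YES
  n = 42: C(42, 6) = 5245786; 5245786 < 4782969? NO
  n = 43: C(43, 6) = 6096454; 6096454 < 4782969? NO
  n = 44: C(44, 6) = 7059052; 7059052 < 4782969? NO
The largest n with C(n, 6) < 4782969 is n = 41 (where E[X] = 1498796/1594323 ≈ 0.9400830). Hence R_3(6) > 41, i.e. R_3(6) ≥ 42.

Largest n = 41; hence R_3(6) > 41.


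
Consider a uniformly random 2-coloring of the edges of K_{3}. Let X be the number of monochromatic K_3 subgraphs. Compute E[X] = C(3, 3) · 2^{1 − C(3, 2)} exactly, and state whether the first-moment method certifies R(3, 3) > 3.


E[X] = C(3, 3) · 2^{1 − 3} = 1 · 2^{−2} = 1/4.
As a reduced fraction: E[X] = 1/4 ≈ 0.250000.
Is E[X] < 1? YES.
Since E[X] < 1, there exists a 2-coloring of K_{3} with no monochromatic K_3; hence R(3, 3) > 3.

E[X] = 1/4 ≈ 0.250000; E[X] < 1, so R(3, 3) > 3.


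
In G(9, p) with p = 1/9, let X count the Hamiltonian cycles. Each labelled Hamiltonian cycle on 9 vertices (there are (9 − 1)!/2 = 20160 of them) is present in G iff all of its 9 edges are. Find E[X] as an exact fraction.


K_9 has (9 − 1)!/2 = 20160 labelled Hamiltonian cycles.
For each such Hamiltonian cycle H, let X_H = 1 if all 9 edges of H are present in G. Then P[X_H = 1] = p^{9} = (1/9)^{9} = 1/387420489.
Summing the indicators: E[X] = Σ_H E[X_H] = 20160 · p^{9} = 20160 · 1/387420489 = 2240/43046721.
Numerically: E[X] ≈ 5.20365e-05.

E[X] = 20160 · (1/9)^{9} = 2240/43046721 ≈ 5.20365e-05.


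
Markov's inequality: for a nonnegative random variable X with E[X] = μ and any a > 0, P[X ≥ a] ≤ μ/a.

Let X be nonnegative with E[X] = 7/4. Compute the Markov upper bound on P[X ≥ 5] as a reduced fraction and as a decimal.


μ = E[X] = 7/4, a = 5.
Markov: P[X ≥ 5] ≤ μ/a = (7/4)/5 = 7/20.
Numerically: ≈ 0.3500.
(Since a = 5 > μ = 1.7500, the bound 7/20 is < 1 and informative.)

P[X ≥ 5] ≤ 7/20 ≈ 0.3500.


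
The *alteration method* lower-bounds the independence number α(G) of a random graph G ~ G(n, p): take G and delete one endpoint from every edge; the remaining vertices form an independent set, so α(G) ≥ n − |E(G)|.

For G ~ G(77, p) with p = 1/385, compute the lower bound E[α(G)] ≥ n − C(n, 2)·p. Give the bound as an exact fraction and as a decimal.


E[|E(G)|] = C(77, 2)·p = 2926 · (1/385) = 38/5.
E[α(G)] ≥ n − E[|E(G)|] = 77 − 38/5 = 347/5.
Numerically: ≈ 69.4000.
(This is only a lower bound; the true E[α(G)] may be larger.)

E[α(G)] ≥ 347/5 ≈ 69.4000.


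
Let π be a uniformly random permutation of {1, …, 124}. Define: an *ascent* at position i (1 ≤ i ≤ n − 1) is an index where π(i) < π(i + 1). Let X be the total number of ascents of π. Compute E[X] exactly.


Write X = Σ X_I over i = 1, …, 123, with X_I the indicator of one ascent.
There are 123 indicators.
For each fixed i, the pair (π(i), π(i+1)) is a uniformly random ordered pair of distinct values from {1, …, 124}; by symmetry P[π(i) < π(i+1)] = 1/2.
By linearity: E[X] = 123 · (1/2) = (124 − 1) · (1/2) = 123/2 ≈ 61.500.

E[X] = 123/2 = 61.500.


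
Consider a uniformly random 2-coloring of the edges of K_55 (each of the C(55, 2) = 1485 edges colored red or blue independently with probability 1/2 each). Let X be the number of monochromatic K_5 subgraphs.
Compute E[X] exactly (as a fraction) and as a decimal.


Let X = Σ_S X_S over the C(55, 5) = 3478761 subsets S of size 5, where X_S = 1 if the K_5 on S is monochromatic.
For a fixed S, the K_5 on S has C(5, 2) = 10 edges. P[all 10 edges red] = (1/2)^10, and likewise for blue, so P[monochromatic] = 2·(1/2)^10 = 2^{1 − 10} = 1/512.
By linearity: E[X] = C(55, 5) · 2^{1 − 10} = 3478761 · 1/512 = 3478761/512.
Numerically: E[X] ≈ 6794.455.

E[X] = C(55,5)·2^(1−C(5,2)) = 3478761/512 ≈ 6794.455.


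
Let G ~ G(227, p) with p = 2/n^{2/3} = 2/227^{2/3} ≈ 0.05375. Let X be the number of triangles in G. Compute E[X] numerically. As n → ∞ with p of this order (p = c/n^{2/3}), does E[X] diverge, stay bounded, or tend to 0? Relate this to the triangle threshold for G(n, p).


Number of potential triangles: C(227, 3) = 1923825.
Each occurs with probability p³ ≈ (0.05375)³ ≈ 1.552524e-04.
By linearity: E[X] = C(227, 3)·p³ ≈ 1923825 · 1.552524e-04 ≈ 298.6784.
Since α = 2/3 < 1, p = c/n^{2/3} ≫ 1/n is above the triangle threshold p ~ 1/n. Asymptotically E[X] ~ (c³/6)·n^{3(1−α)} = (2³/6)·n^{1} → ∞; triangles are abundant w.h.p.

E[X] ≈ 298.6784; in regime p = Θ(1/n^{2/3}) E[X] diverges (above the triangle threshold p ~ 1/n).


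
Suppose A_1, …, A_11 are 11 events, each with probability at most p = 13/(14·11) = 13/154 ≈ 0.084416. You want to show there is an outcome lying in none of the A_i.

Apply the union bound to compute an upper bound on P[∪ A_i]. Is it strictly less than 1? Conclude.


Union bound: P[∪_{i=1}^{11} A_i] ≤ Σ_i P[A_i] ≤ 11·p = 11·(13/154) = 13/14.
Numerically: 13/14 ≈ 0.928571.
Is 13/14 < 1? YES.
Since P[∪ A_i] ≤ 13/14 < 1, the complement has P[∩ A_i^c] ≥ 1 − 13/14 = 1/14 > 0, so some outcome avoids every A_i.

11·p = 13/14 ≈ 0.928571; existence CERTIFIED by the union bound.


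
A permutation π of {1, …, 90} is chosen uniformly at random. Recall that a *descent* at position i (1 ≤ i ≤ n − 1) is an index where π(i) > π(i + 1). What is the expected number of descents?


Write X = Σ X_I over i = 1, …, 89, with X_I the indicator of one descent.
There are 89 indicators.
For each fixed i, the pair (π(i), π(i+1)) is a uniformly random ordered pair of distinct values from {1, …, 90}; by symmetry P[π(i) > π(i+1)] = 1/2.
By linearity: E[X] = 89 · (1/2) = (90 − 1) · (1/2) = 89/2 ≈ 44.500.

E[X] = 89/2 = 44.500.


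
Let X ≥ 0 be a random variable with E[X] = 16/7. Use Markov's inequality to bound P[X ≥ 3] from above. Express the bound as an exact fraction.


μ = E[X] = 16/7, a = 3.
Markov: P[X ≥ 3] ≤ μ/a = (16/7)/3 = 16/21.
Numerically: ≈ 0.76190.
(Since a = 3 > μ = 2.28571, the bound 16/21 is < 1 and informative.)

P[X ≥ 3] ≤ 16/21 ≈ 0.76190.


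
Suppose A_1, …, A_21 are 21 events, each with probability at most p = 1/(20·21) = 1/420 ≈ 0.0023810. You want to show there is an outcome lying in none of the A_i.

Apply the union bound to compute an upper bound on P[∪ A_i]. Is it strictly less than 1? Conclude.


Union bound: P[∪_{i=1}^{21} A_i] ≤ Σ_i P[A_i] ≤ 21·p = 21·(1/420) = 1/20.
Numerically: 1/20 ≈ 0.0500000.
Is 1/20 < 1? YES.
Since P[∪ A_i] ≤ 1/20 < 1, the complement has P[∩ A_i^c] ≥ 1 − 1/20 = 19/20 > 0, so some outcome avoids every A_i.

21·p = 1/20 ≈ 0.0500000; existence CERTIFIED by the union bound.


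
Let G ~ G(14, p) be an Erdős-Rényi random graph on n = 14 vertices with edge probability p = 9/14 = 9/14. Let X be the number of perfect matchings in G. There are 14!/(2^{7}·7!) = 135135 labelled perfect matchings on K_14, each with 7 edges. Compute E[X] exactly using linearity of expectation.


K_14 has 14!/(2^{7}·7!) = 135135 labelled perfect matchings.
For each such perfect matching H, let X_H = 1 if all 7 edges of H are present in G. Then P[X_H = 1] = p^{7} = (9/14)^{7} = 4782969/105413504.
By linearity: E[X] = Σ_H E[X_H] = 135135 · p^{7} = 135135 · 4782969/105413504 = 92335216545/15059072.
Numerically: E[X] ≈ 6.13e+03.

E[X] = 135135 · (9/14)^{7} = 92335216545/15059072 ≈ 6.13e+03.


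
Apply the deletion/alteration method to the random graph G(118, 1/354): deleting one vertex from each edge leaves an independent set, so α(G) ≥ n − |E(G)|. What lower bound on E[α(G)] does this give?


E[|E(G)|] = C(118, 2)·p = 6903 · (1/354) = 39/2.
E[α(G)] ≥ n − E[|E(G)|] = 118 − 39/2 = 197/2.
Numerically: ≈ 98.500000.
(This is only a lower bound; the true E[α(G)] may be larger.)

E[α(G)] ≥ 197/2 ≈ 98.500000.


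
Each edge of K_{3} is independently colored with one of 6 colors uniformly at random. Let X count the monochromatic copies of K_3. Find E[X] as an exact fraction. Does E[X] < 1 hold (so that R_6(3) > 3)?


E[X] = C(3, 3) · 6^{1 − 3} = 1 · 6^{−2} = 1/36.
As a reduced fraction: E[X] = 1/36 ≈ 0.0278.
Is E[X] < 1? YES.
Since E[X] < 1, there exists a 6-coloring of K_{3} with no monochromatic K_3; hence R_6(3) > 3.

E[X] = 1/36 ≈ 0.0278; E[X] < 1, so R_6(3) > 3.


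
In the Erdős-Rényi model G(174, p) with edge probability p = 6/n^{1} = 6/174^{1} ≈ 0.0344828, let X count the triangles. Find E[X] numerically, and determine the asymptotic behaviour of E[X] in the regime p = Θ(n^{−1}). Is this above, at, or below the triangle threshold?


Number of potential triangles: C(174, 3) = 862924.
Each occurs with probability p³ ≈ (0.0344828)³ ≈ 4.10020911e-05.
By linearity: E[X] = C(174, 3)·p³ ≈ 862924 · 4.10020911e-05 ≈ 35.381688.
Here α = 1, so p = 6/n is exactly at the triangle threshold p ~ 1/n. Asymptotically E[X] → c³/6 = 6³/6 = 36 ≈ 36.000000, a bounded constant. In this regime the triangle count is asymptotically Poisson(c³/6).

E[X] ≈ 35.381688; in regime p = Θ(1/n^{1}) E[X] stays bounded (at the triangle threshold p ~ 1/n).


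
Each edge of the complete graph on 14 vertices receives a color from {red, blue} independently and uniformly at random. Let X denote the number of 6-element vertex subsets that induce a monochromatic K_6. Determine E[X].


Let X = Σ_S X_S over the C(14, 6) = 3003 subsets S of size 6, where X_S = 1 if the K_6 on S is monochromatic.
For a fixed S, the K_6 on S has C(6, 2) = 15 edges. P[all 15 edges red] = (1/2)^15, and likewise for blue, so P[monochromatic] = 2·(1/2)^15 = 2^{1 − 15} = 1/16384.
Summing: E[X] = C(14, 6) · 2^{1 − 15} = 3003 · 1/16384 = 3003/16384.
Numerically: E[X] ≈ 0.183289.

E[X] = C(14,6)·2^(1−C(6,2)) = 3003/16384 ≈ 0.183289.


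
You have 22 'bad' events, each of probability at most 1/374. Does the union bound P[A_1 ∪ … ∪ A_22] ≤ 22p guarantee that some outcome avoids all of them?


Union bound: P[∪_{i=1}^{22} A_i] ≤ Σ_i P[A_i] ≤ 22·p = 22·(1/374) = 1/17.
Numerically: 1/17 ≈ 0.0588235.
Is 1/17 < 1? YES.
Since P[∪ A_i] ≤ 1/17 < 1, the complement has P[∩ A_i^c] ≥ 1 − 1/17 = 16/17 > 0, so some outcome avoids every A_i.

22·p = 1/17 ≈ 0.0588235; existence CERTIFIED by the union bound.


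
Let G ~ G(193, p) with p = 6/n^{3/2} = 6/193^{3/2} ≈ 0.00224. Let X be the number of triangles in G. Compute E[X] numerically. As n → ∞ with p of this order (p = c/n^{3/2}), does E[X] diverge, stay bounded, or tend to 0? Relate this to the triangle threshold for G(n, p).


Number of potential triangles: C(193, 3) = 1179616.
Each occurs with probability p³ ≈ (0.00224)³ ≈ 1.12059e-08.
By linearity: E[X] = C(193, 3)·p³ ≈ 1179616 · 1.12059e-08 ≈ 0.013.
Since α = 3/2 > 1, p = c/n^{3/2} = o(1/n) is below the triangle threshold p ~ 1/n. Asymptotically E[X] ~ (c³/6)·n^{3(1−α)} = (6³/6)·n^{-1.5} → 0, so by Markov's inequality G has no triangles w.h.p.

E[X] ≈ 0.013; in regime p = Θ(1/n^{3/2}) E[X] tends to 0 (below the triangle threshold p ~ 1/n).


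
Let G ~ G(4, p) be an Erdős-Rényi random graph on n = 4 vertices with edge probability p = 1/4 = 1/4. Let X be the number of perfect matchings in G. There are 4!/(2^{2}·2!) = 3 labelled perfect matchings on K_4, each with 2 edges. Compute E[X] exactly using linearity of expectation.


K_4 has 4!/(2^{2}·2!) = 3 labelled perfect matchings.
For each such perfect matching H, let X_H = 1 if all 2 edges of H are present in G. Then P[X_H = 1] = p^{2} = (1/4)^{2} = 1/16.
Summing the indicators: E[X] = Σ_H E[X_H] = 3 · p^{2} = 3 · 1/16 = 3/16.
Numerically: E[X] ≈ 0.188.

E[X] = 3 · (1/4)^{2} = 3/16 ≈ 0.188.


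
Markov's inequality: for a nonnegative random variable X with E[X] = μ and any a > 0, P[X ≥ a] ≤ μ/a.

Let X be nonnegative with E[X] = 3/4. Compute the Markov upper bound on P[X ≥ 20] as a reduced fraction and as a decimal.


μ = E[X] = 3/4, a = 20.
Markov: P[X ≥ 20] ≤ μ/a = (3/4)/20 = 3/80.
Numerically: ≈ 0.03750.
(Since a = 20 > μ = 0.75000, the bound 3/80 is < 1 and informative.)

P[X ≥ 20] ≤ 3/80 ≈ 0.03750.


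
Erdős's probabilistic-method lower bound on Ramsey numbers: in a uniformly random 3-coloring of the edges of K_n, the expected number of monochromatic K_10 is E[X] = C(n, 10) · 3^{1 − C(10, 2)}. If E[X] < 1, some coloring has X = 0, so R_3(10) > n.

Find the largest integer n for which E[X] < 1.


We need C(n, 10) · 3^{1 − 45} < 1, i.e. C(n, 10) < 3^{45 − 1} = 984770902183611232881.
Check values of n near the boundary:
  n = 567: C(567, 10) = 873787071273467749398; 873787071273467749398 < 984770902183611232881? YES
  n = 568: C(568, 10) = 889446337783744949208; 889446337783744949208 < 984770902183611232881? YES
  n = 569: C(569, 10) = 905357721286137524328; 905357721286137524328 < 984770902183611232881? YES
  n = 570: C(570, 10) = 921524823451961408691; 921524823451961408691 < 984770902183611232881? YES
  n = 571: C(571, 10) = 937951290893172842001; 937951290893172842001 < 984770902183611232881? YES
  n = 572: C(572, 10) = 954640815642161682606; 954640815642161682606 < 984770902183611232881? YES
  n = 573: C(573, 10) = 971597135635805762226; 971597135635805762226 < 984770902183611232881? YES
  n = 574: C(574, 10) = 988824035203816502691; 988824035203816502691 < 984770902183611232881? NO
  n = 575: C(575, 10) = 1006325345561406175305; 1006325345561406175305 < 984770902183611232881? NO
  n = 576: C(576, 10) = 1024104945306307344480; 1024104945306307344480 < 984770902183611232881? NO
The largest n with C(n, 10) < 984770902183611232881 is n = 573 (where E[X] = 35985079097622435638/36472996377170786403 ≈ 0.9866225). Hence R_3(10) > 573, i.e. R_3(10) ≥ 574.

Largest n = 573; hence R_3(10) > 573.


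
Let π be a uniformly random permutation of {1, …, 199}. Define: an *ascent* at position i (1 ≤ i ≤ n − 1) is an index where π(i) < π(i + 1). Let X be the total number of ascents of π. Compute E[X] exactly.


Write X = Σ X_I over i = 1, …, 198, with X_I the indicator of one ascent.
There are 198 indicators.
For each fixed i, the pair (π(i), π(i+1)) is a uniformly random ordered pair of distinct values from {1, …, 199}; by symmetry P[π(i) < π(i+1)] = 1/2.
By linearity: E[X] = 198 · (1/2) = (199 − 1) · (1/2) = 99 ≈ 99.000000.

E[X] = 99 = 99.000000.


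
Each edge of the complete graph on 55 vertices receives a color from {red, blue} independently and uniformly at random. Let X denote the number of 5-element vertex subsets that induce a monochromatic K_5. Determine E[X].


Let X = Σ_S X_S over the C(55, 5) = 3478761 subsets S of size 5, where X_S = 1 if the K_5 on S is monochromatic.
For a fixed S, the K_5 on S has C(5, 2) = 10 edges. P[all 10 edges red] = (1/2)^10, and likewise for blue, so P[monochromatic] = 2·(1/2)^10 = 2^{1 − 10} = 1/512.
By linearity: E[X] = C(55, 5) · 2^{1 − 10} = 3478761 · 1/512 = 3478761/512.
Numerically: E[X] ≈ 6794.4551.

E[X] = C(55,5)·2^(1−C(5,2)) = 3478761/512 ≈ 6794.4551.


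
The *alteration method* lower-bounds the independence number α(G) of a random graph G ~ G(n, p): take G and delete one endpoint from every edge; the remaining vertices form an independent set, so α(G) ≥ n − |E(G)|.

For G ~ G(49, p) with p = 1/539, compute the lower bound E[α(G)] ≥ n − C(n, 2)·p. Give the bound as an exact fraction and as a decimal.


E[|E(G)|] = C(49, 2)·p = 1176 · (1/539) = 24/11.
E[α(G)] ≥ n − E[|E(G)|] = 49 − 24/11 = 515/11.
Numerically: ≈ 46.8182.
(This is only a lower bound; the true E[α(G)] may be larger.)

E[α(G)] ≥ 515/11 ≈ 46.8182.


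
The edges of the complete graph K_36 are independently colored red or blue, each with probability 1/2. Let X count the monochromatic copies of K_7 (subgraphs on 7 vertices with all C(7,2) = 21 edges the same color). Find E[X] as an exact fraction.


Let X = Σ_S X_S over the C(36, 7) = 8347680 subsets S of size 7, where X_S = 1 if the K_7 on S is monochromatic.
For a fixed S, the K_7 on S has C(7, 2) = 21 edges. P[all 21 edges red] = (1/2)^21, and likewise for blue, so P[monochromatic] = 2·(1/2)^21 = 2^{1 − 21} = 1/1048576.
Summing: E[X] = C(36, 7) · 2^{1 − 21} = 8347680 · 1/1048576 = 260865/32768.
Numerically: E[X] ≈ 7.960968.

E[X] = C(36,7)·2^(1−C(7,2)) = 260865/32768 ≈ 7.960968.


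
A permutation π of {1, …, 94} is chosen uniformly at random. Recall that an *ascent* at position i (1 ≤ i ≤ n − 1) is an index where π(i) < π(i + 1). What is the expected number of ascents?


Write X = Σ X_I over i = 1, …, 93, with X_I the indicator of one ascent.
There are 93 indicators.
For each fixed i, the pair (π(i), π(i+1)) is a uniformly random ordered pair of distinct values from {1, …, 94}; by symmetry P[π(i) < π(i+1)] = 1/2.
By linearity: E[X] = 93 · (1/2) = (94 − 1) · (1/2) = 93/2 ≈ 46.500.

E[X] = 93/2 = 46.500.


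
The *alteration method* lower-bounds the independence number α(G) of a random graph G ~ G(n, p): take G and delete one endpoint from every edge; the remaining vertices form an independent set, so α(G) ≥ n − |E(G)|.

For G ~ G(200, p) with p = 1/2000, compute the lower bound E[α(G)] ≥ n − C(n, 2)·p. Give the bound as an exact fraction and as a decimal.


E[|E(G)|] = C(200, 2)·p = 19900 · (1/2000) = 199/20.
E[α(G)] ≥ n − E[|E(G)|] = 200 − 199/20 = 3801/20.
Numerically: ≈ 190.05000.
(This is only a lower bound; the true E[α(G)] may be larger.)

E[α(G)] ≥ 3801/20 ≈ 190.05000.


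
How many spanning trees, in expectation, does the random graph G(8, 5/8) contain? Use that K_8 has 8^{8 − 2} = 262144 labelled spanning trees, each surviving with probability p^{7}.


K_8 has 8^{8 − 2} = 262144 labelled spanning trees.
For each such spanning tree H, let X_H = 1 if all 7 edges of H are present in G. Then P[X_H = 1] = p^{7} = (5/8)^{7} = 78125/2097152.
By linearity of expectation: E[X] = Σ_H E[X_H] = 262144 · p^{7} = 262144 · 78125/2097152 = 78125/8.
Numerically: E[X] ≈ 9766.

E[X] = 262144 · (5/8)^{7} = 78125/8 ≈ 9766.


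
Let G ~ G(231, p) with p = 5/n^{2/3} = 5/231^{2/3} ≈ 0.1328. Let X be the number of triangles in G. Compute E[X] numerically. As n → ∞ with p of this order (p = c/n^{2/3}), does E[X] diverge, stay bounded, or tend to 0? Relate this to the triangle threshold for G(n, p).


Number of potential triangles: C(231, 3) = 2027795.
Each occurs with probability p³ ≈ (0.1328)³ ≈ 2.342535e-03.
By linearity: E[X] = C(231, 3)·p³ ≈ 2027795 · 2.342535e-03 ≈ 4750.1804.
Since α = 2/3 < 1, p = c/n^{2/3} ≫ 1/n is above the triangle threshold p ~ 1/n. Asymptotically E[X] ~ (c³/6)·n^{3(1−α)} = (5³/6)·n^{1} → ∞; triangles are abundant w.h.p.

E[X] ≈ 4750.1804; in regime p = Θ(1/n^{2/3}) E[X] diverges (above the triangle threshold p ~ 1/n).


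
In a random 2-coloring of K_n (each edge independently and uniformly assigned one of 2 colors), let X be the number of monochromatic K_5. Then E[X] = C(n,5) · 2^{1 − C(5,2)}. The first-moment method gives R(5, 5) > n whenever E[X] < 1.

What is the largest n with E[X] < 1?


We need C(n, 5) · 2^{1 − 10} < 1, i.e. C(n, 5) < 2^{10 − 1} = 512.
Check values of n near the boundary:
  n = 8: C(8, 5) = 56; 56 < 512? YES
  n = 9: C(9, 5) = 126; 126 < 512? YES
  n = 10: C(10, 5) = 252; 252 < 512? YES
  n = 11: C(11, 5) = 462; 462 < 512? YES
  n = 12: C(12, 5) = 792; 792 < 512? NO
The largest n with C(n, 5) < 512 is n = 11 (where E[X] = 231/256 ≈ 0.902344). Hence R(5, 5) > 11, i.e. R(5, 5) ≥ 12.

Largest n = 11; hence R(5, 5) > 11.


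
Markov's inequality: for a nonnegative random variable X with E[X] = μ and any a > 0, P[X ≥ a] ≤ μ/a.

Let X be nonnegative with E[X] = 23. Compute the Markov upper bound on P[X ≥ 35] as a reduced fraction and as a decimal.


μ = E[X] = 23, a = 35.
Markov: P[X ≥ 35] ≤ μ/a = (23)/35 = 23/35.
Numerically: ≈ 0.65714.
(Since a = 35 > μ = 23.00000, the bound 23/35 is < 1 and informative.)

P[X ≥ 35] ≤ 23/35 ≈ 0.65714.


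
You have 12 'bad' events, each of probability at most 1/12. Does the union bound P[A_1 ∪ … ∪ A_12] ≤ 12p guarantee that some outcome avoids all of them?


Union bound: P[∪_{i=1}^{12} A_i] ≤ Σ_i P[A_i] ≤ 12·p = 12·(1/12) = 1.
Numerically: 1 ≈ 1.0000000.
Is 1 < 1? NO.
Since the bound 1 is ≥ 1, the union bound is uninformative here; it does NOT by itself certify existence.

12·p = 1 ≈ 1.0000000; existence NOT certified by the union bound.


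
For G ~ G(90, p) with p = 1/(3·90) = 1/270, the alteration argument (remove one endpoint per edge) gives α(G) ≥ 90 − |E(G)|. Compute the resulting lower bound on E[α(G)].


E[|E(G)|] = C(90, 2)·p = 4005 · (1/270) = 89/6.
E[α(G)] ≥ n − E[|E(G)|] = 90 − 89/6 = 451/6.
Numerically: ≈ 75.166667.
(This is only a lower bound; the true E[α(G)] may be larger.)

E[α(G)] ≥ 451/6 ≈ 75.166667.


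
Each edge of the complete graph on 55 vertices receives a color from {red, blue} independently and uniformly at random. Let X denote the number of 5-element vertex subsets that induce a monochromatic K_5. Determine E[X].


Let X = Σ_S X_S over the C(55, 5) = 3478761 subsets S of size 5, where X_S = 1 if the K_5 on S is monochromatic.
For a fixed S, the K_5 on S has C(5, 2) = 10 edges. P[all 10 edges red] = (1/2)^10, and likewise for blue, so P[monochromatic] = 2·(1/2)^10 = 2^{1 − 10} = 1/512.
Summing: E[X] = C(55, 5) · 2^{1 − 10} = 3478761 · 1/512 = 3478761/512.
Numerically: E[X] ≈ 6794.455078.

E[X] = C(55,5)·2^(1−C(5,2)) = 3478761/512 ≈ 6794.455078.


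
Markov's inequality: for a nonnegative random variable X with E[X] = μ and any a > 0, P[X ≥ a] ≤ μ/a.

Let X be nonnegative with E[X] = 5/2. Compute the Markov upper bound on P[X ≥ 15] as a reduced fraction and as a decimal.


μ = E[X] = 5/2, a = 15.
Markov: P[X ≥ 15] ≤ μ/a = (5/2)/15 = 1/6.
Numerically: ≈ 0.1667.
(Since a = 15 > μ = 2.5000, the bound 1/6 is < 1 and informative.)

P[X ≥ 15] ≤ 1/6 ≈ 0.1667.


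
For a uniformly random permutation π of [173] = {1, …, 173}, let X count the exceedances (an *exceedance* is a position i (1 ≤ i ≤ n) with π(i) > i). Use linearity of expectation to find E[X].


Write X = Σ_{i=1}^{173} X_i, where X_i = 1_{π(i) > i}.
For each fixed i, π(i) is uniform over {1, …, 173} (marginal of a uniform permutation), so P[π(i) > i] = (n − i)/n. Summing: Σ_{i=1}^{173} (n − i)/n = (0 + 1 + … + 172)/173 = 173(173 − 1)/(2·173) = (173 − 1)/2.
Hence E[X] = Σ_{i=1}^{173} (173 − i)/173 = 86 ≈ 86.000.

E[X] = 86 = 86.000.


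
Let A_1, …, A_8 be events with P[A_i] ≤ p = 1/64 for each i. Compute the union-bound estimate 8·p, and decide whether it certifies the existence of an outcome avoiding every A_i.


Union bound: P[∪_{i=1}^{8} A_i] ≤ Σ_i P[A_i] ≤ 8·p = 8·(1/64) = 1/8.
Numerically: 1/8 ≈ 0.1250.
Is 1/8 < 1? YES.
Since P[∪ A_i] ≤ 1/8 < 1, the complement has P[∩ A_i^c] ≥ 1 − 1/8 = 7/8 > 0, so some outcome avoids every A_i.

8·p = 1/8 ≈ 0.1250; existence CERTIFIED by the union bound.


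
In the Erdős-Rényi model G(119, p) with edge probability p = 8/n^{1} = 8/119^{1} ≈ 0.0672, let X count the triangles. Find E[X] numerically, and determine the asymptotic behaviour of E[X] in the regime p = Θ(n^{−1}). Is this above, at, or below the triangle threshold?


Number of potential triangles: C(119, 3) = 273819.
Each occurs with probability p³ ≈ (0.0672)³ ≈ 3.03829e-04.
By linearity: E[X] = C(119, 3)·p³ ≈ 273819 · 3.03829e-04 ≈ 83.194.
Here α = 1, so p = 8/n is exactly at the triangle threshold p ~ 1/n. Asymptotically E[X] → c³/6 = 8³/6 = 256/3 ≈ 85.333, a bounded constant. In this regime the triangle count is asymptotically Poisson(c³/6).

E[X] ≈ 83.194; in regime p = Θ(1/n^{1}) E[X] stays bounded (at the triangle threshold p ~ 1/n).


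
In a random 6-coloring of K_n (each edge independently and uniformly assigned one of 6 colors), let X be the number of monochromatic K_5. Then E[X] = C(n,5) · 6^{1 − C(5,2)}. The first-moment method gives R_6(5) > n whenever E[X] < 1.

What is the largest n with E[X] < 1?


We need C(n, 5) · 6^{1 − 10} < 1, i.e. C(n, 5) < 6^{10 − 1} = 10077696.
Check values of n near the boundary:
  n = 64: C(64, 5) = 7624512; 7624512 < 10077696? YES
  n = 65: C(65, 5) = 8259888; 8259888 < 10077696? YES
  n = 66: C(66, 5) = 8936928; 8936928 < 10077696? YES
  n = 67: C(67, 5) = 9657648; 9657648 < 10077696? YES
  n = 68: C(68, 5) = 10424128; 10424128 < 10077696? NO
  n = 69: C(69, 5) = 11238513; 11238513 < 10077696? NO
  n = 70: C(70, 5) = 12103014; 12103014 < 10077696? NO
The largest n with C(n, 5) < 10077696 is n = 67 (where E[X] = 67067/69984 ≈ 0.9583190). Hence R_6(5) > 67, i.e. R_6(5) ≥ 68.

Largest n = 67; hence R_6(5) > 67.


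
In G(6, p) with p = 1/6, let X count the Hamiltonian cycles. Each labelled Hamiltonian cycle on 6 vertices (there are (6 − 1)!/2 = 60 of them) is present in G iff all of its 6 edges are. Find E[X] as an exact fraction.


K_6 has (6 − 1)!/2 = 60 labelled Hamiltonian cycles.
For each such Hamiltonian cycle H, let X_H = 1 if all 6 edges of H are present in G. Then P[X_H = 1] = p^{6} = (1/6)^{6} = 1/46656.
Summing the indicators: E[X] = Σ_H E[X_H] = 60 · p^{6} = 60 · 1/46656 = 5/3888.
Numerically: E[X] ≈ 0.001286.

E[X] = 60 · (1/6)^{6} = 5/3888 ≈ 0.001286.


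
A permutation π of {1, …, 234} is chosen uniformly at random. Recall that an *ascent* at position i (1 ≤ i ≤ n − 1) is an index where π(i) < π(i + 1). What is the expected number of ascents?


Write X = Σ X_I over i = 1, …, 233, with X_I the indicator of one ascent.
There are 233 indicators.
For each fixed i, the pair (π(i), π(i+1)) is a uniformly random ordered pair of distinct values from {1, …, 234}; by symmetry P[π(i) < π(i+1)] = 1/2.
By linearity: E[X] = 233 · (1/2) = (234 − 1) · (1/2) = 233/2 ≈ 116.50000.

E[X] = 233/2 = 116.50000.


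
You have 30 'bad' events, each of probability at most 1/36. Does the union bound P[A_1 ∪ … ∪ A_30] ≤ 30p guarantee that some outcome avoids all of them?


Union bound: P[∪_{i=1}^{30} A_i] ≤ Σ_i P[A_i] ≤ 30·p = 30·(1/36) = 5/6.
Numerically: 5/6 ≈ 0.833333.
Is 5/6 < 1? YES.
Since P[∪ A_i] ≤ 5/6 < 1, the complement has P[∩ A_i^c] ≥ 1 − 5/6 = 1/6 > 0, so some outcome avoids every A_i.

30·p = 5/6 ≈ 0.833333; existence CERTIFIED by the union bound.


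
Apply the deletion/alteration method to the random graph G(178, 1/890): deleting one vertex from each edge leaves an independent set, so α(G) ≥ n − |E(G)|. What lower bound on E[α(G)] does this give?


E[|E(G)|] = C(178, 2)·p = 15753 · (1/890) = 177/10.
E[α(G)] ≥ n − E[|E(G)|] = 178 − 177/10 = 1603/10.
Numerically: ≈ 160.300000.
(This is only a lower bound; the true E[α(G)] may be larger.)

E[α(G)] ≥ 1603/10 ≈ 160.300000.


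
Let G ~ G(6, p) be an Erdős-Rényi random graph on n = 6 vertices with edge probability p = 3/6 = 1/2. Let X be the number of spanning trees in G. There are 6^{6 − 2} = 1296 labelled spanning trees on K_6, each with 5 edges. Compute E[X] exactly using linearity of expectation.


K_6 has 6^{6 − 2} = 1296 labelled spanning trees.
For each such spanning tree H, let X_H = 1 if all 5 edges of H are present in G. Then P[X_H = 1] = p^{5} = (1/2)^{5} = 1/32.
Summing the indicators: E[X] = Σ_H E[X_H] = 1296 · p^{5} = 1296 · 1/32 = 81/2.
Numerically: E[X] ≈ 40.5.

E[X] = 1296 · (1/2)^{5} = 81/2 ≈ 40.5.


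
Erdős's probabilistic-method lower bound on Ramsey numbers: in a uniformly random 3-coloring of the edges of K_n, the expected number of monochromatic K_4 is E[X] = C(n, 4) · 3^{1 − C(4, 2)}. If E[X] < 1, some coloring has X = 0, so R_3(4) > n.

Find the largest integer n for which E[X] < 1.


We need C(n, 4) · 3^{1 − 6} < 1, i.e. C(n, 4) < 3^{6 − 1} = 243.
Check values of n near the boundary:
  n = 4: C(4, 4) = 1; 1 < 243? YES
  n = 5: C(5, 4) = 5; 5 < 243? YES
  n = 6: C(6, 4) = 15; 15 < 243? YES
  n = 7: C(7, 4) = 35; 35 < 243? YES
  n = 8: C(8, 4) = 70; 70 < 243? YES
  n = 9: C(9, 4) = 126; 126 < 243? YES
  n = 10: C(10, 4) = 210; 210 < 243? YES
  n = 11: C(11, 4) = 330; 330 < 243? NO
  n = 12: C(12, 4) = 495; 495 < 243? NO
The largest n with C(n, 4) < 243 is n = 10 (where E[X] = 70/81 ≈ 0.864). Hence R_3(4) > 10, i.e. R_3(4) ≥ 11.

Largest n = 10; hence R_3(4) > 10.


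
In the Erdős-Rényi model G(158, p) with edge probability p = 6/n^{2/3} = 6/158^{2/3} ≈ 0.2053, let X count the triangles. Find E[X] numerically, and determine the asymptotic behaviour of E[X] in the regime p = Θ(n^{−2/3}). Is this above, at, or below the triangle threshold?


Number of potential triangles: C(158, 3) = 644956.
Each occurs with probability p³ ≈ (0.2053)³ ≈ 8.6524595e-03.
By linearity: E[X] = C(158, 3)·p³ ≈ 644956 · 8.6524595e-03 ≈ 5580.45570.
Since α = 2/3 < 1, p = c/n^{2/3} ≫ 1/n is above the triangle threshold p ~ 1/n. Asymptotically E[X] ~ (c³/6)·n^{3(1−α)} = (6³/6)·n^{1} → ∞; triangles are abundant w.h.p.

E[X] ≈ 5580.45570; in regime p = Θ(1/n^{2/3}) E[X] diverges (above the triangle threshold p ~ 1/n).


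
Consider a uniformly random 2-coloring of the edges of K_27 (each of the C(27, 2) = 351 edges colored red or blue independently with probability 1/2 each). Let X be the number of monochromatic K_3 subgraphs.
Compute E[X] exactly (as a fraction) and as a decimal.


Let X = Σ_S X_S over the C(27, 3) = 2925 subsets S of size 3, where X_S = 1 if the K_3 on S is monochromatic.
For a fixed S, the K_3 on S has C(3, 2) = 3 edges. P[all 3 edges red] = (1/2)^3, and likewise for blue, so P[monochromatic] = 2·(1/2)^3 = 2^{1 − 3} = 1/4.
By linearity of expectation: E[X] = C(27, 3) · 2^{1 − 3} = 2925 · 1/4 = 2925/4.
Numerically: E[X] ≈ 731.250000.

E[X] = C(27,3)·2^(1−C(3,2)) = 2925/4 ≈ 731.250000.


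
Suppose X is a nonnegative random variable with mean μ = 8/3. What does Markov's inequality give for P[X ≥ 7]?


μ = E[X] = 8/3, a = 7.
Markov: P[X ≥ 7] ≤ μ/a = (8/3)/7 = 8/21.
Numerically: ≈ 0.3810.
(Since a = 7 > μ = 2.6667, the bound 8/21 is < 1 and informative.)

P[X ≥ 7] ≤ 8/21 ≈ 0.3810.


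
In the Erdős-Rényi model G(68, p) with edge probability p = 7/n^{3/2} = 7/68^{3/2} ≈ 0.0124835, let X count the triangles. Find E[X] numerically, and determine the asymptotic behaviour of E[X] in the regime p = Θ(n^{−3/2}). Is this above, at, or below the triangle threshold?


Number of potential triangles: C(68, 3) = 50116.
Each occurs with probability p³ ≈ (0.0124835)³ ≈ 1.94537806e-06.
By linearity: E[X] = C(68, 3)·p³ ≈ 50116 · 1.94537806e-06 ≈ 0.097495.
Since α = 3/2 > 1, p = c/n^{3/2} = o(1/n) is below the triangle threshold p ~ 1/n. Asymptotically E[X] ~ (c³/6)·n^{3(1−α)} = (7³/6)·n^{-1.5} → 0, so by Markov's inequality G has no triangles w.h.p.

E[X] ≈ 0.097495; in regime p = Θ(1/n^{3/2}) E[X] tends to 0 (below the triangle threshold p ~ 1/n).


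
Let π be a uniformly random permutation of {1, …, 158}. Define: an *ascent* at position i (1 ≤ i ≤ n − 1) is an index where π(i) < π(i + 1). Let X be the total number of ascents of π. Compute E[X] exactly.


Write X = Σ X_I over i = 1, …, 157, with X_I the indicator of one ascent.
There are 157 indicators.
For each fixed i, the pair (π(i), π(i+1)) is a uniformly random ordered pair of distinct values from {1, …, 158}; by symmetry P[π(i) < π(i+1)] = 1/2.
By linearity: E[X] = 157 · (1/2) = (158 − 1) · (1/2) = 157/2 ≈ 78.500.

E[X] = 157/2 = 78.500.


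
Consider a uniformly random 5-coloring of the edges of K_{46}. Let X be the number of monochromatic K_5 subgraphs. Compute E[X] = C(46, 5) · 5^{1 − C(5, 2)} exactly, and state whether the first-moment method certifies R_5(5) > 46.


E[X] = C(46, 5) · 5^{1 − 10} = 1370754 · 5^{−9} = 1370754/1953125.
As a reduced fraction: E[X] = 1370754/1953125 ≈ 0.702.
Is E[X] < 1? YES.
Since E[X] < 1, there exists a 5-coloring of K_{46} with no monochromatic K_5; hence R_5(5) > 46.

E[X] = 1370754/1953125 ≈ 0.702; E[X] < 1, so R_5(5) > 46.


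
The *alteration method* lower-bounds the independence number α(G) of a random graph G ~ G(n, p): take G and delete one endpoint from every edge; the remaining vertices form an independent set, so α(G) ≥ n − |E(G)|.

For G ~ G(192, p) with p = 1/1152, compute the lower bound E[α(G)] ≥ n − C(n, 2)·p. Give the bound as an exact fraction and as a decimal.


E[|E(G)|] = C(192, 2)·p = 18336 · (1/1152) = 191/12.
E[α(G)] ≥ n − E[|E(G)|] = 192 − 191/12 = 2113/12.
Numerically: ≈ 176.08333.
(This is only a lower bound; the true E[α(G)] may be larger.)

E[α(G)] ≥ 2113/12 ≈ 176.08333.


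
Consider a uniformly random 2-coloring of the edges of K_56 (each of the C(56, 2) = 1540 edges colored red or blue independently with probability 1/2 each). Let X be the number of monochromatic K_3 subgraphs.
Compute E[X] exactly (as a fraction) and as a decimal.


Let X = Σ_S X_S over the C(56, 3) = 27720 subsets S of size 3, where X_S = 1 if the K_3 on S is monochromatic.
For a fixed S, the K_3 on S has C(3, 2) = 3 edges. P[all 3 edges red] = (1/2)^3, and likewise for blue, so P[monochromatic] = 2·(1/2)^3 = 2^{1 − 3} = 1/4.
By linearity: E[X] = C(56, 3) · 2^{1 − 3} = 27720 · 1/4 = 6930.
Numerically: E[X] ≈ 6930.000000.

E[X] = C(56,3)·2^(1−C(3,2)) = 6930 ≈ 6930.000000.


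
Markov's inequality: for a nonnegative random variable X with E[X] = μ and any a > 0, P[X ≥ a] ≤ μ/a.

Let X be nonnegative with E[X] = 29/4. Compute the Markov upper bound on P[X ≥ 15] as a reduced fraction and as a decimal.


μ = E[X] = 29/4, a = 15.
Markov: P[X ≥ 15] ≤ μ/a = (29/4)/15 = 29/60.
Numerically: ≈ 0.483333.
(Since a = 15 > μ = 7.250000, the bound 29/60 is < 1 and informative.)

P[X ≥ 15] ≤ 29/60 ≈ 0.483333.


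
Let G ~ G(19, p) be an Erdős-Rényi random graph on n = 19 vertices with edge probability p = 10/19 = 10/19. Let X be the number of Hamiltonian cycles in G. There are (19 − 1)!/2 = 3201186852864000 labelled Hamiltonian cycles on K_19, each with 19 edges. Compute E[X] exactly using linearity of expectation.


K_19 has (19 − 1)!/2 = 3201186852864000 labelled Hamiltonian cycles.
For each such Hamiltonian cycle H, let X_H = 1 if all 19 edges of H are present in G. Then P[X_H = 1] = p^{19} = (10/19)^{19} = 10000000000000000000/1978419655660313589123979.
By linearity of expectation: E[X] = Σ_H E[X_H] = 3201186852864000 · p^{19} = 3201186852864000 · 10000000000000000000/1978419655660313589123979 = 32011868528640000000000000000000000/1978419655660313589123979.
Numerically: E[X] ≈ 1.618e+10.

E[X] = 3201186852864000 · (10/19)^{19} = 32011868528640000000000000000000000/1978419655660313589123979 ≈ 1.618e+10.


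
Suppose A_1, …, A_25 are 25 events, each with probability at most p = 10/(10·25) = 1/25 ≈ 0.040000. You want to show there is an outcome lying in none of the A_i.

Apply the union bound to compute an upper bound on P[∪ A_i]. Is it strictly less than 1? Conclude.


Union bound: P[∪_{i=1}^{25} A_i] ≤ Σ_i P[A_i] ≤ 25·p = 25·(1/25) = 1.
Numerically: 1 ≈ 1.000000.
Is 1 < 1? NO.
Since the bound 1 is ≥ 1, the union bound is uninformative here; it does NOT by itself certify existence.

25·p = 1 ≈ 1.000000; existence NOT certified by the union bound.


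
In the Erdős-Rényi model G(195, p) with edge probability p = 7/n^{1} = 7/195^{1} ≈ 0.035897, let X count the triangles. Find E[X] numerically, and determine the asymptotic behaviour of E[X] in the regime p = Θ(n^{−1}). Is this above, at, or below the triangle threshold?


Number of potential triangles: C(195, 3) = 1216865.
Each occurs with probability p³ ≈ (0.035897)³ ≈ 4.6258366e-05.
By linearity: E[X] = C(195, 3)·p³ ≈ 1216865 · 4.6258366e-05 ≈ 56.29019.
Here α = 1, so p = 7/n is exactly at the triangle threshold p ~ 1/n. Asymptotically E[X] → c³/6 = 7³/6 = 343/6 ≈ 57.16667, a bounded constant. In this regime the triangle count is asymptotically Poisson(c³/6).

E[X] ≈ 56.29019; in regime p = Θ(1/n^{1}) E[X] stays bounded (at the triangle threshold p ~ 1/n).


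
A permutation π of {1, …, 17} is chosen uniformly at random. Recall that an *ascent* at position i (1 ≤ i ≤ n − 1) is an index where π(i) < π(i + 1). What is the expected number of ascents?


Write X = Σ X_I over i = 1, …, 16, with X_I the indicator of one ascent.
There are 16 indicators.
For each fixed i, the pair (π(i), π(i+1)) is a uniformly random ordered pair of distinct values from {1, …, 17}; by symmetry P[π(i) < π(i+1)] = 1/2.
By linearity: E[X] = 16 · (1/2) = (17 − 1) · (1/2) = 8 ≈ 8.000.

E[X] = 8 = 8.000.


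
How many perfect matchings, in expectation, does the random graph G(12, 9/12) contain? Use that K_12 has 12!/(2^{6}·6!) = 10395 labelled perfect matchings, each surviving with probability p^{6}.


K_12 has 12!/(2^{6}·6!) = 10395 labelled perfect matchings.
For each such perfect matching H, let X_H = 1 if all 6 edges of H are present in G. Then P[X_H = 1] = p^{6} = (3/4)^{6} = 729/4096.
Summing the indicators: E[X] = Σ_H E[X_H] = 10395 · p^{6} = 10395 · 729/4096 = 7577955/4096.
Numerically: E[X] ≈ 1850.09.

E[X] = 10395 · (3/4)^{6} = 7577955/4096 ≈ 1850.09.
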